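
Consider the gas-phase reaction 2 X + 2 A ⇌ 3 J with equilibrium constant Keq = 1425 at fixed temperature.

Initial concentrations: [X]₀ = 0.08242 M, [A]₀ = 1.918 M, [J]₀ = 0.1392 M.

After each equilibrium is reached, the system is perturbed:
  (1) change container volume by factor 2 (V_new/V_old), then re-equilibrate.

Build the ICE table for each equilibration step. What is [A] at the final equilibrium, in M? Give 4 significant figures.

Q₀ = 0.1079 vs Keq = 1425 ⇒ Q<K, forward
Step 1:
                    X           A           J
  Initial     0.08242       1.918      0.1392
  Change     -0.08051    -0.08051      0.1208
  Equil      0.001911       1.837        0.26
  solve Keq expr → x = 0.04025; check Q = 1425
Then change container volume by factor 2 (V_new/V_old).
Step 2:
                    X           A           J
  Initial  9.5545e-04      0.9187        0.13
  Change   3.8617e-04  3.8617e-04 -5.7926e-04
  Equil      0.001342      0.9191      0.1294
  solve Keq expr → x = -1.9309e-04; check Q = 1425

[A]_eq = 0.9191 M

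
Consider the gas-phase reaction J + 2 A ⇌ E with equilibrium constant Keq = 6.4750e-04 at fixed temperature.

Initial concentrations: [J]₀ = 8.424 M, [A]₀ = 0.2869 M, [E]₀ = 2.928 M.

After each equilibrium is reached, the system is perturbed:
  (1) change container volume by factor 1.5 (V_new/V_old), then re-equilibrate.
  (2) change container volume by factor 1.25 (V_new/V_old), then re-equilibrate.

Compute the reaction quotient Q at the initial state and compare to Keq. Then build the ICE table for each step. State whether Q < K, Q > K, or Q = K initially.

Q₀ = 4.223; Q > K (proceeds reverse)

Q₀ = 4.223 vs Keq = 6.4750e-04 ⇒ Q>K, reverse
Step 1:
                  J         A         E
  I           8.424    0.2869     2.928
  C           2.696     5.392    -2.696
  E           11.12     5.679    0.2322
  solve Keq expr → x = -2.696; check Q = 6.4750e-04
Then change container volume by factor 1.5 (V_new/V_old).
Step 2:
                  J         A         E
  I           7.413     3.786    0.1548
  C         0.07931    0.1586  -0.07931
  E           7.493     3.944   0.07548
  solve Keq expr → x = -0.07931; check Q = 6.4750e-04
Then change container volume by factor 1.25 (V_new/V_old).
Step 3:
                  J         A         E
  I           5.994     3.155   0.06038
  C         0.02059   0.04117  -0.02059
  E           6.015     3.197    0.0398
  solve Keq expr → x = -0.02059; check Q = 6.4750e-04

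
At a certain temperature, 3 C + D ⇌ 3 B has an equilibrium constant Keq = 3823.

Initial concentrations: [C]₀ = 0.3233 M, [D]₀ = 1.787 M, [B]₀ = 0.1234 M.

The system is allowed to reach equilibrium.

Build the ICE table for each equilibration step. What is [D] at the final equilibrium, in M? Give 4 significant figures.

[D]_eq = 1.687 M

Q₀ = 0.03112 vs Keq = 3823 ⇒ Q<K, forward
Step 1:
                   C          D          B
  I           0.3233      1.787     0.1234
  C          -0.3005    -0.1002     0.3005
  E          0.02278      1.687     0.4239
  solve Keq expr → x = 0.1002; check Q = 3823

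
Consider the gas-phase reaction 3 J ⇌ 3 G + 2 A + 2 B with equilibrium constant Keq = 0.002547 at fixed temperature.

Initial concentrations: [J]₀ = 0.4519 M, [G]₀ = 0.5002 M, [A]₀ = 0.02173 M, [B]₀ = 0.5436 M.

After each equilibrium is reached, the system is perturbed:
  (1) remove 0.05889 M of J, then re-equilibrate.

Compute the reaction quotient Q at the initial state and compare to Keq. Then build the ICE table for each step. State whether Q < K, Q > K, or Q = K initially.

Q₀ = 1.8923e-04; Q < K (proceeds forward)

Q₀ = 1.8923e-04 vs Keq = 0.002547 ⇒ Q<K, forward
Step 1:
                   J          G          A          B
  init        0.4519     0.5002    0.02173     0.5436
  Δ         -0.04958    0.04958    0.03306    0.03306
  eq          0.4023     0.5498    0.05479     0.5767
  solve Keq expr → x = 0.01653; check Q = 0.002547
Then remove 0.05889 M of J.
Step 2:
                   J          G          A          B
  init        0.3434     0.5498    0.05479     0.5767
  Δ          0.01115   -0.01115  -0.007432  -0.007432
  eq          0.3546     0.5386    0.04735     0.5692
  solve Keq expr → x = -0.003716; check Q = 0.002547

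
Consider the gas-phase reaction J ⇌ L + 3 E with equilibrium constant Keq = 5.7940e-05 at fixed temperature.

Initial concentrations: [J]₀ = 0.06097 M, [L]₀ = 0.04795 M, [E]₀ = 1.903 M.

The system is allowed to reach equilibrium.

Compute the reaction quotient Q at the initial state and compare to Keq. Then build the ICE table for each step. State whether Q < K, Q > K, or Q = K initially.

Q₀ = 5.42; Q > K (proceeds reverse)

Q₀ = 5.42 vs Keq = 5.7940e-05 ⇒ Q>K, reverse
Step 1:
                  J         L         E
  I         0.06097   0.04795     1.903
  C         0.04795  -0.04795   -0.1438
  E          0.1089 1.1592e-06     1.759
  solve Keq expr → x = -0.04795; check Q = 5.7940e-05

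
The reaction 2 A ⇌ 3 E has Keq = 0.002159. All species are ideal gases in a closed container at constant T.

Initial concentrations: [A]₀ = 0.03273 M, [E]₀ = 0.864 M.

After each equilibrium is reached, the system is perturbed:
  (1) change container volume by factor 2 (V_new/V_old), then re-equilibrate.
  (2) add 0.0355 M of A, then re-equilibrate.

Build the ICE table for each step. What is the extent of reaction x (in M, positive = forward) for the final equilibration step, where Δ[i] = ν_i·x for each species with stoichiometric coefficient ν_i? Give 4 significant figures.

x = 0.001426 M

Q₀ = 602.1 vs Keq = 0.002159 ⇒ Q>K, reverse
Step 1:
                   A          E
  I          0.03273      0.864
  C           0.5181    -0.7772
  E           0.5508    0.08685
  solve Keq expr → x = -0.2591; check Q = 0.002159
Then change container volume by factor 2 (V_new/V_old).
Step 2:
                   A          E
  I           0.2754    0.04342
  C        -0.006912    0.01037
  E           0.2685    0.05379
  solve Keq expr → x = 0.003456; check Q = 0.002159
Then add 0.0355 M of A.
Step 3:
                   A          E
  I            0.304    0.05379
  C        -0.002851   0.004277
  E           0.3012    0.05807
  solve Keq expr → x = 0.001426; check Q = 0.002159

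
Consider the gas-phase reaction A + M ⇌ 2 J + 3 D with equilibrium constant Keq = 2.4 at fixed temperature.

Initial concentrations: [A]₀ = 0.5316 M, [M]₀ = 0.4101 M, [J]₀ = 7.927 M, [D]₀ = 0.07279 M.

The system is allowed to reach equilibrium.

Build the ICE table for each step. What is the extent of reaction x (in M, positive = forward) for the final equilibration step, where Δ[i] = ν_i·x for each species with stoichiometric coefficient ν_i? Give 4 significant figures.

Q₀ = 0.1112 vs Keq = 2.4 ⇒ Q<K, forward
Step 1:
                    A           M           J           D
  Initial      0.5316      0.4101       7.927     0.07279
  Change     -0.03903    -0.03903     0.07806      0.1171
  Equil        0.4926      0.3711       8.005      0.1899
  solve Keq expr → x = 0.03903; check Q = 2.4

x = 0.03903 M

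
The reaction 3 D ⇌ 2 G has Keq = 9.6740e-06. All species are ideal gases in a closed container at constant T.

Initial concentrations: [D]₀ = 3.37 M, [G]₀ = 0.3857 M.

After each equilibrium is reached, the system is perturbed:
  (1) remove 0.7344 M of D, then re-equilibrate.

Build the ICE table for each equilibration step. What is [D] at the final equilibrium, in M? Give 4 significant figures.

Q₀ = 0.003887 vs Keq = 9.6740e-06 ⇒ Q>K, reverse
Step 1:
                   D          G
  init          3.37     0.3857
  Δ           0.5424    -0.3616
  eq           3.912    0.02407
  solve Keq expr → x = -0.1808; check Q = 9.6740e-06
Then remove 0.7344 M of D.
Step 2:
                   D          G
  init         3.178    0.02407
  Δ         0.009553  -0.006369
  eq           3.188     0.0177
  solve Keq expr → x = -0.003184; check Q = 9.6740e-06

[D]_eq = 3.188 M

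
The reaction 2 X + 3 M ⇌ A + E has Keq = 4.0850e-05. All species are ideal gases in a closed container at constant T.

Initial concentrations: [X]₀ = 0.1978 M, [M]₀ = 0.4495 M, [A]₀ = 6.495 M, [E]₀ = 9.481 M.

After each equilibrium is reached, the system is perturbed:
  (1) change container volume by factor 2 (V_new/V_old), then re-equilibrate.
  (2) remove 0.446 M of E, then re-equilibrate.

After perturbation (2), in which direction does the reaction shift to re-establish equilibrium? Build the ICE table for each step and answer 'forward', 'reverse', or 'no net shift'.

Q₀ = 1.7330e+04 vs Keq = 4.0850e-05 ⇒ Q>K, reverse
Step 1:
                  X         M         A         E
  Initial    0.1978    0.4495     6.495     9.481
  Change      9.065      13.6    -4.532    -4.532
  Equil       9.262     14.05     1.963     4.949
  solve Keq expr → x = -4.532; check Q = 4.0850e-05
Then change container volume by factor 2 (V_new/V_old).
Step 2:
                  X         M         A         E
  Initial     4.631     7.023    0.9813     2.474
  Change      1.077     1.615   -0.5383   -0.5383
  Equil       5.708     8.638    0.4431     1.936
  solve Keq expr → x = -0.5383; check Q = 4.0850e-05
Then remove 0.446 M of E.
Step 3:
                  X         M         A         E
  Initial     5.708     8.638    0.4431      1.49
  Change    -0.1153    -0.173   0.05767   0.05767
  Equil       5.592     8.465    0.5007     1.548
  solve Keq expr → x = 0.05767; check Q = 4.0850e-05

Direction: forward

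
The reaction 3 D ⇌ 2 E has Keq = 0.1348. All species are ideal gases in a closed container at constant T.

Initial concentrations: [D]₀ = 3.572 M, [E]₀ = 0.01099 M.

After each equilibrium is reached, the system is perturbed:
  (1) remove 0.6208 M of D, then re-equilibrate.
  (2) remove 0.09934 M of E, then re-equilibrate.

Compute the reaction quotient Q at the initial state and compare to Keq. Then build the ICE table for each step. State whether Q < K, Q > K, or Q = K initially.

Q₀ = 2.6501e-06 vs Keq = 0.1348 ⇒ Q<K, forward
Step 1:
                  D         E
  init        3.572   0.01099
  Δ          -1.558     1.039
  eq          2.014      1.05
  solve Keq expr → x = 0.5193; check Q = 0.1348
Then remove 0.6208 M of D.
Step 2:
                  D         E
  init        1.393      1.05
  Δ          0.3292   -0.2195
  eq          1.723    0.8301
  solve Keq expr → x = -0.1097; check Q = 0.1348
Then remove 0.09934 M of E.
Step 3:
                  D         E
  init        1.723    0.7307
  Δ        -0.07189   0.04792
  eq          1.651    0.7787
  solve Keq expr → x = 0.02396; check Q = 0.1348

Q₀ = 2.6501e-06; Q < K (proceeds forward)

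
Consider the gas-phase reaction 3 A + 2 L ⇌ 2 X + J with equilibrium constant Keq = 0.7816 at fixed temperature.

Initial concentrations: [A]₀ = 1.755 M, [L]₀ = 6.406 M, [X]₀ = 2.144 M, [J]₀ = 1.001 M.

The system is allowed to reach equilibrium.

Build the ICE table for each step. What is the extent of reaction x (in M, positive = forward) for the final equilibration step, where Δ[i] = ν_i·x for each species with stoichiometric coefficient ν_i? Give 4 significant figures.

Q₀ = 0.02074 vs Keq = 0.7816 ⇒ Q<K, forward
Step 1:
                    A           L           X           J
  init          1.755       6.406       2.144       1.001
  Δ             -1.01     -0.6734      0.6734      0.3367
  eq           0.7449       5.733       2.817       1.338
  solve Keq expr → x = 0.3367; check Q = 0.7816

x = 0.3367 M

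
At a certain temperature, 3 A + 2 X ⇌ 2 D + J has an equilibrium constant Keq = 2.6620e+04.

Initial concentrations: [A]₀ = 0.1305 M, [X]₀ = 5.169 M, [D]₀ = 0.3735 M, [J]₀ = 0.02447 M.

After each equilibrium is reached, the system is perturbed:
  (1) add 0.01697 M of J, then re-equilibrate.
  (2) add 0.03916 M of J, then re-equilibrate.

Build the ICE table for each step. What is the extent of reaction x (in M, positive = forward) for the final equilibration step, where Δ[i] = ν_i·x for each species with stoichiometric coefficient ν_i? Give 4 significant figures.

Q₀ = 0.05749 vs Keq = 2.6620e+04 ⇒ Q<K, forward
Step 1:
                   A          X          D          J
  I           0.1305      5.169     0.3735    0.02447
  C          -0.1278   -0.08518    0.08518    0.04259
  E         0.002737      5.084     0.4587    0.06706
  solve Keq expr → x = 0.04259; check Q = 2.6620e+04
Then add 0.01697 M of J.
Step 2:
                   A          X          D          J
  I         0.002737      5.084     0.4587    0.08403
  C       2.1227e-04 1.4151e-04 -1.4151e-04 -7.0757e-05
  E         0.002949      5.084     0.4585    0.08396
  solve Keq expr → x = -7.0757e-05; check Q = 2.6620e+04
Then add 0.03916 M of J.
Step 3:
                   A          X          D          J
  I         0.002949      5.084     0.4585     0.1231
  C       3.9882e-04 2.6588e-04 -2.6588e-04 -1.3294e-04
  E         0.003348      5.084     0.4583      0.123
  solve Keq expr → x = -1.3294e-04; check Q = 2.6620e+04

x = -1.3294e-04 M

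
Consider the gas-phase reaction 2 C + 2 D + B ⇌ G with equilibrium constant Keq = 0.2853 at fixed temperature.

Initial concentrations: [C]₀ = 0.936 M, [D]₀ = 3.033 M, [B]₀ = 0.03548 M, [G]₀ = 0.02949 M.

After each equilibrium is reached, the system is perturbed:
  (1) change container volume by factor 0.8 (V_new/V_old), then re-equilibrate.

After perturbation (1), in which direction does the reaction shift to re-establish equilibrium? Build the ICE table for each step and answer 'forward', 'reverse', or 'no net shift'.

Direction: forward

Q₀ = 0.1031 vs Keq = 0.2853 ⇒ Q<K, forward
Step 1:
                    C           D           B           G
  Initial       0.936       3.033     0.03548     0.02949
  Change     -0.02926    -0.02926    -0.01463     0.01463
  Equil        0.9067       3.004     0.02085     0.04412
  solve Keq expr → x = 0.01463; check Q = 0.2853
Then change container volume by factor 0.8 (V_new/V_old).
Step 2:
                    C           D           B           G
  Initial       1.133       3.755     0.02606     0.05515
  Change      -0.0245     -0.0245    -0.01225     0.01225
  Equil         1.109        3.73     0.01381      0.0674
  solve Keq expr → x = 0.01225; check Q = 0.2853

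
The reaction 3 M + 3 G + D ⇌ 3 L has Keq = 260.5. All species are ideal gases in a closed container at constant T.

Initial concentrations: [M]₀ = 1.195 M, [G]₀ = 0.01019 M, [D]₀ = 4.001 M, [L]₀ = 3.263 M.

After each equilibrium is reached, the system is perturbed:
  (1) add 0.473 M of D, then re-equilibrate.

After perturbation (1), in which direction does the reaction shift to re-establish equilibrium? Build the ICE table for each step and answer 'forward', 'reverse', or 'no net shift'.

Direction: forward

Q₀ = 4.8090e+06 vs Keq = 260.5 ⇒ Q>K, reverse
Step 1:
                   M          G          D          L
  init         1.195    0.01019      4.001      3.263
  Δ           0.2042     0.2042    0.06807    -0.2042
  eq           1.399     0.2144      4.069      3.059
  solve Keq expr → x = -0.06807; check Q = 260.5
Then add 0.473 M of D.
Step 2:
                   M          G          D          L
  init         1.399     0.2144      4.542      3.059
  Δ        -0.006318  -0.006318  -0.002106   0.006318
  eq           1.393     0.2081       4.54      3.065
  solve Keq expr → x = 0.002106; check Q = 260.5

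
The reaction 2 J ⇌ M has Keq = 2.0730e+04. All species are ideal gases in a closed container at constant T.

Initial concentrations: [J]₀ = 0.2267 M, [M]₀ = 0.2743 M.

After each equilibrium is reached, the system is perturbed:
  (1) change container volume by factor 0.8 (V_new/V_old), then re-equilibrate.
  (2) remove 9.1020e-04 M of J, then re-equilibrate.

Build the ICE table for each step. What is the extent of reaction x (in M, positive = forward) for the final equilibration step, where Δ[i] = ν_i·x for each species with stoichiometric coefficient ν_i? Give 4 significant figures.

Q₀ = 5.337 vs Keq = 2.0730e+04 ⇒ Q<K, forward
Step 1:
                   J          M
  I           0.2267     0.2743
  C          -0.2224     0.1112
  E         0.004312     0.3855
  solve Keq expr → x = 0.1112; check Q = 2.0730e+04
Then change container volume by factor 0.8 (V_new/V_old).
Step 2:
                   J          M
  I          0.00539     0.4819
  C       -5.6766e-04 2.8383e-04
  E         0.004823     0.4822
  solve Keq expr → x = 2.8383e-04; check Q = 2.0730e+04
Then remove 9.1020e-04 M of J.
Step 3:
                   J          M
  I         0.003913     0.4822
  C       9.0793e-04 -4.5396e-04
  E          0.00482     0.4817
  solve Keq expr → x = -4.5396e-04; check Q = 2.0730e+04

x = -4.5396e-04 M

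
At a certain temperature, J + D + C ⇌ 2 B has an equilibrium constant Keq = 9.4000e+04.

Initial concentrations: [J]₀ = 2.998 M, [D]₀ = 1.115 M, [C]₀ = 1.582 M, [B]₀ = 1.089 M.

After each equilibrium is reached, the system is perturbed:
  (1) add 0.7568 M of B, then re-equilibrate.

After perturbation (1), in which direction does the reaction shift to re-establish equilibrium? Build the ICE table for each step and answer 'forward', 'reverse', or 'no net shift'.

Direction: reverse

Q₀ = 0.2243 vs Keq = 9.4000e+04 ⇒ Q<K, forward
Step 1:
                  J         D         C         B
  init        2.998     1.115     1.582     1.089
  Δ          -1.115    -1.115    -1.115      2.23
  eq          1.883 1.3320e-04    0.4671     3.319
  solve Keq expr → x = 1.115; check Q = 9.4000e+04
Then add 0.7568 M of B.
Step 2:
                  J         D         C         B
  init        1.883 1.3320e-04    0.4671     4.076
  Δ       6.7625e-05 6.7625e-05 6.7625e-05 -1.3525e-04
  eq          1.883 2.0082e-04    0.4672     4.075
  solve Keq expr → x = -6.7625e-05; check Q = 9.4000e+04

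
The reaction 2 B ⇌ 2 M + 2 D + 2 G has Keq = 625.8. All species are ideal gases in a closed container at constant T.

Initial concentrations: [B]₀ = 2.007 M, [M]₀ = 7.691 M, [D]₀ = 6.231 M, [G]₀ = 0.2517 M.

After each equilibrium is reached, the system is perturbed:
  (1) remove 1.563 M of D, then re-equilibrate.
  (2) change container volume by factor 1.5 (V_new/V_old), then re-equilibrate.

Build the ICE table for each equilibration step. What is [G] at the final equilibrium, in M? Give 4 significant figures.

[G]_eq = 0.8075 M

Q₀ = 36.12 vs Keq = 625.8 ⇒ Q<K, forward
Step 1:
                  B         M         D         G
  Initial     2.007     7.691     6.231    0.2517
  Change    -0.4587    0.4587    0.4587    0.4587
  Equil       1.548      8.15      6.69    0.7104
  solve Keq expr → x = 0.2294; check Q = 625.8
Then remove 1.563 M of D.
Step 2:
                  B         M         D         G
  Initial     1.548      8.15     5.127    0.7104
  Change    -0.1162    0.1162    0.1162    0.1162
  Equil       1.432     8.266     5.243    0.8266
  solve Keq expr → x = 0.05811; check Q = 625.8
Then change container volume by factor 1.5 (V_new/V_old).
Step 3:
                  B         M         D         G
  Initial    0.9547     5.511     3.495    0.5511
  Change    -0.2564    0.2564    0.2564    0.2564
  Equil      0.6983     5.767     3.752    0.8075
  solve Keq expr → x = 0.1282; check Q = 625.8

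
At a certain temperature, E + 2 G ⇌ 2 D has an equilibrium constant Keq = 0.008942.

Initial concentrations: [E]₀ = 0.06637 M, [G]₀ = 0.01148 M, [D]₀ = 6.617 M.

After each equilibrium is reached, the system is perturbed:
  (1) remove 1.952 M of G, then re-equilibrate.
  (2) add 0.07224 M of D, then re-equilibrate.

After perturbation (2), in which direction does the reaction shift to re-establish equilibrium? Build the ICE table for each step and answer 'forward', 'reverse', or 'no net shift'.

Q₀ = 5.0057e+06 vs Keq = 0.008942 ⇒ Q>K, reverse
Step 1:
                    E           G           D
  I           0.06637     0.01148       6.617
  C             2.848       5.696      -5.696
  E             2.914       5.707      0.9213
  solve Keq expr → x = -2.848; check Q = 0.008942
Then remove 1.952 M of G.
Step 2:
                    E           G           D
  I             2.914       3.755      0.9213
  C            0.1295       0.259      -0.259
  E             3.044       4.014      0.6623
  solve Keq expr → x = -0.1295; check Q = 0.008942
Then add 0.07224 M of D.
Step 3:
                    E           G           D
  I             3.044       4.014      0.7345
  C           0.02961     0.05921    -0.05921
  E             3.073       4.073      0.6753
  solve Keq expr → x = -0.02961; check Q = 0.008942

Direction: reverse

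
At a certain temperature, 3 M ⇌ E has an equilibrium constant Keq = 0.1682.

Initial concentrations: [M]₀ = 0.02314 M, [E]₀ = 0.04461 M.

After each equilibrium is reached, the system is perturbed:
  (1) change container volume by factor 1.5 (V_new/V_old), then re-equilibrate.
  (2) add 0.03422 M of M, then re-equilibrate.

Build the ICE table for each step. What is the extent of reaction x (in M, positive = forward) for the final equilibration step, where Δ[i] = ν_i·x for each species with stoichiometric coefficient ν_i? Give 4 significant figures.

x = 2.4814e-04 M

Q₀ = 3600 vs Keq = 0.1682 ⇒ Q>K, reverse
Step 1:
                   M          E
  I          0.02314    0.04461
  C           0.1319   -0.04398
  E           0.1551 6.2742e-04
  solve Keq expr → x = -0.04398; check Q = 0.1682
Then change container volume by factor 1.5 (V_new/V_old).
Step 2:
                   M          E
  I           0.1034 4.1828e-04
  C       6.8596e-04 -2.2865e-04
  E           0.1041 1.8963e-04
  solve Keq expr → x = -2.2865e-04; check Q = 0.1682
Then add 0.03422 M of M.
Step 3:
                   M          E
  I           0.1383 1.8963e-04
  C       -7.4441e-04 2.4814e-04
  E           0.1376 4.3776e-04
  solve Keq expr → x = 2.4814e-04; check Q = 0.1682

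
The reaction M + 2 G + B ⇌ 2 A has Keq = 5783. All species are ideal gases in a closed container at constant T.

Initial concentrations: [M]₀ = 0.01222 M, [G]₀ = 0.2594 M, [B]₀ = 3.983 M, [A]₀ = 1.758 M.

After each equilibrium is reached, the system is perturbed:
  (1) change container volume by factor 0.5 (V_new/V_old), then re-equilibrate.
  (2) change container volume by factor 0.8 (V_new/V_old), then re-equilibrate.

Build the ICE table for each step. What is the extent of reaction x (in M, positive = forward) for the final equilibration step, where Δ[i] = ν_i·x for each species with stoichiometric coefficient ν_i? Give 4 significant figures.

x = 5.5286e-04 M

Q₀ = 943.7 vs Keq = 5783 ⇒ Q<K, forward
Step 1:
                  M         G         B         A
  I         0.01222    0.2594     3.983     1.758
  C       -0.009827  -0.01965 -0.009827   0.01965
  E        0.002393    0.2397     3.973     1.778
  solve Keq expr → x = 0.009827; check Q = 5783
Then change container volume by factor 0.5 (V_new/V_old).
Step 2:
                  M         G         B         A
  I        0.004786    0.4795     7.946     3.555
  C       -0.003547 -0.007095 -0.003547  0.007095
  E        0.001238    0.4724     7.943     3.562
  solve Keq expr → x = 0.003547; check Q = 5783
Then change container volume by factor 0.8 (V_new/V_old).
Step 3:
                  M         G         B         A
  I        0.001548    0.5905     9.928     4.453
  C       -5.5286e-04 -0.001106 -5.5286e-04  0.001106
  E       9.9473e-04    0.5894     9.928     4.454
  solve Keq expr → x = 5.5286e-04; check Q = 5783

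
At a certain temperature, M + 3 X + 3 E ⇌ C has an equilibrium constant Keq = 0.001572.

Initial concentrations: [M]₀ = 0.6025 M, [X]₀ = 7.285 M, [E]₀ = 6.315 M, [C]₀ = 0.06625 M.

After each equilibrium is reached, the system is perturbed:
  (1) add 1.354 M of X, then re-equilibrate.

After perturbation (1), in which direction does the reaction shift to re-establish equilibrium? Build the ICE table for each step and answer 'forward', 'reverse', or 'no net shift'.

Q₀ = 1.1293e-06 vs Keq = 0.001572 ⇒ Q<K, forward
Step 1:
                   M          X          E          C
  I           0.6025      7.285      6.315    0.06625
  C          -0.5776     -1.733     -1.733     0.5776
  E          0.02488      5.552      4.582     0.6439
  solve Keq expr → x = 0.5776; check Q = 0.001572
Then add 1.354 M of X.
Step 2:
                   M          X          E          C
  I          0.02488      6.906      4.582     0.6439
  C         -0.01123   -0.03369   -0.03369    0.01123
  E          0.01364      6.872      4.548     0.6551
  solve Keq expr → x = 0.01123; check Q = 0.001572

Direction: forward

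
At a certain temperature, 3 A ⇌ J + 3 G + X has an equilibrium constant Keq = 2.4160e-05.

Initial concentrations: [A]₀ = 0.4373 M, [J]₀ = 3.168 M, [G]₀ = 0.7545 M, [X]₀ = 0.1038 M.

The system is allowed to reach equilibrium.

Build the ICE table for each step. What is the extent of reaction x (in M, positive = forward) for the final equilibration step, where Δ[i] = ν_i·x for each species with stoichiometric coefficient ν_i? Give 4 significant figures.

x = -0.1038 M

Q₀ = 1.689 vs Keq = 2.4160e-05 ⇒ Q>K, reverse
Step 1:
                    A           J           G           X
  Initial      0.4373       3.168      0.7545      0.1038
  Change       0.3113     -0.1038     -0.3113     -0.1038
  Equil        0.7486       3.064      0.4432  3.7989e-05
  solve Keq expr → x = -0.1038; check Q = 2.4160e-05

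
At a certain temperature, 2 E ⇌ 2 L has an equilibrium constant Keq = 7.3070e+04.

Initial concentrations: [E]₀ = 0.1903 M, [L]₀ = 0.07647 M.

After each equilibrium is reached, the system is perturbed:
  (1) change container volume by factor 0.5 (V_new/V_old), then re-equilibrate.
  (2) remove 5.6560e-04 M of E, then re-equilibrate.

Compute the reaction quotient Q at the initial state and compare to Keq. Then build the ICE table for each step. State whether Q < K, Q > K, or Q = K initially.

Q₀ = 0.1615 vs Keq = 7.3070e+04 ⇒ Q<K, forward
Step 1:
                    E           L
  Initial      0.1903     0.07647
  Change      -0.1893      0.1893
  Equil    9.8325e-04      0.2658
  solve Keq expr → x = 0.09466; check Q = 7.3070e+04
Then change container volume by factor 0.5 (V_new/V_old).
Step 2:
                    E           L
  Initial    0.001966      0.5316
  Change            0           0
  Equil      0.001966      0.5316
  solve Keq expr → x = 0; check Q = 7.3070e+04
Then remove 5.6560e-04 M of E.
Step 3:
                    E           L
  Initial    0.001401      0.5316
  Change   5.6352e-04 -5.6352e-04
  Equil      0.001964       0.531
  solve Keq expr → x = -2.8176e-04; check Q = 7.3070e+04

Q₀ = 0.1615; Q < K (proceeds forward)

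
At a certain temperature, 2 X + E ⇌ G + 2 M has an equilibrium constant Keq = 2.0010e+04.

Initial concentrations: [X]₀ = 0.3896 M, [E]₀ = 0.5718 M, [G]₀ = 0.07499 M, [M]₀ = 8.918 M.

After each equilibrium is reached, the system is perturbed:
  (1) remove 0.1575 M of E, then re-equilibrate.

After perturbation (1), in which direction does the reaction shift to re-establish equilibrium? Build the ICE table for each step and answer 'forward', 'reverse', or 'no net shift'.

Direction: reverse

Q₀ = 68.72 vs Keq = 2.0010e+04 ⇒ Q<K, forward
Step 1:
                  X         E         G         M
  I          0.3896    0.5718   0.07499     8.918
  C         -0.3386   -0.1693    0.1693    0.3386
  E         0.05098    0.4025    0.2443     9.257
  solve Keq expr → x = 0.1693; check Q = 2.0010e+04
Then remove 0.1575 M of E.
Step 2:
                  X         E         G         M
  I         0.05098     0.245    0.2443     9.257
  C         0.01261  0.006307 -0.006307  -0.01261
  E          0.0636    0.2513     0.238     9.244
  solve Keq expr → x = -0.006307; check Q = 2.0010e+04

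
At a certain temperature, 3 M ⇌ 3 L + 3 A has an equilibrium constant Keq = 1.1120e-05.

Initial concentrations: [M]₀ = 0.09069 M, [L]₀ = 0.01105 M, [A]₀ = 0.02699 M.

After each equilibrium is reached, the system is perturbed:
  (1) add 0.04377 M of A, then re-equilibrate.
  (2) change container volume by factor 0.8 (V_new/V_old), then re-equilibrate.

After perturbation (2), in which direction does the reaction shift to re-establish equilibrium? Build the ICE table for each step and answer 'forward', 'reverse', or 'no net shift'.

Direction: reverse

Q₀ = 3.5565e-08 vs Keq = 1.1120e-05 ⇒ Q<K, forward
Step 1:
                  M         L         A
  I         0.09069   0.01105   0.02699
  C        -0.02117   0.02117   0.02117
  E         0.06952   0.03222   0.04816
  solve Keq expr → x = 0.007057; check Q = 1.1120e-05
Then add 0.04377 M of A.
Step 2:
                  M         L         A
  I         0.06952   0.03222   0.09193
  C         0.01036  -0.01036  -0.01036
  E         0.07988   0.02186   0.08157
  solve Keq expr → x = -0.003454; check Q = 1.1120e-05
Then change container volume by factor 0.8 (V_new/V_old).
Step 3:
                  M         L         A
  I         0.09985   0.02732     0.102
  C        0.003769 -0.003769 -0.003769
  E          0.1036   0.02355   0.09819
  solve Keq expr → x = -0.001256; check Q = 1.1120e-05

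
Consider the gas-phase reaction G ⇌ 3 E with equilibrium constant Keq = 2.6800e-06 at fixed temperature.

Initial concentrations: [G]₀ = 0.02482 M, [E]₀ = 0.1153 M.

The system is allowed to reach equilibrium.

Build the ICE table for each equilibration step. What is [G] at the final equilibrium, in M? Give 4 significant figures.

Q₀ = 0.06176 vs Keq = 2.6800e-06 ⇒ Q>K, reverse
Step 1:
                   G          E
  init       0.02482     0.1153
  Δ          0.03661    -0.1098
  eq         0.06143   0.005481
  solve Keq expr → x = -0.03661; check Q = 2.6800e-06

[G]_eq = 0.06143 M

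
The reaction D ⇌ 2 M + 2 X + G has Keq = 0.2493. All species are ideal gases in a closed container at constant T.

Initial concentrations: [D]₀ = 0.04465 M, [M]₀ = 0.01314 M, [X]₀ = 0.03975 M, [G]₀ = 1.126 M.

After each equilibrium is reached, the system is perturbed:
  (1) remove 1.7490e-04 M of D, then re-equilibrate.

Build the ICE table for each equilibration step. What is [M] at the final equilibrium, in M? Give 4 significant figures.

Q₀ = 6.8799e-06 vs Keq = 0.2493 ⇒ Q<K, forward
Step 1:
                  D         M         X         G
  Initial   0.04465   0.01314   0.03975     1.126
  Change   -0.04387   0.08775   0.08775   0.04387
  Equil   7.7641e-04    0.1009    0.1275      1.17
  solve Keq expr → x = 0.04387; check Q = 0.2493
Then remove 1.7490e-04 M of D.
Step 2:
                  D         M         X         G
  Initial 6.0151e-04    0.1009    0.1275      1.17
  Change  1.6569e-04 -3.3139e-04 -3.3139e-04 -1.6569e-04
  Equil   7.6720e-04    0.1006    0.1272      1.17
  solve Keq expr → x = -1.6569e-04; check Q = 0.2493

[M]_eq = 0.1006 M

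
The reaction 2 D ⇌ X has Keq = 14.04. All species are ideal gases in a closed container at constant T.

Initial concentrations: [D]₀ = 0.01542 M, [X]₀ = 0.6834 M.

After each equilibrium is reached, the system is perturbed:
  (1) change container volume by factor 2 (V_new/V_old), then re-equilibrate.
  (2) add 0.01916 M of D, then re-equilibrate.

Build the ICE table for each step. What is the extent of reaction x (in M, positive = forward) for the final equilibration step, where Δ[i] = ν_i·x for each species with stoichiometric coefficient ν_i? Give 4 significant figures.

x = 0.008507 M

Q₀ = 2874 vs Keq = 14.04 ⇒ Q>K, reverse
Step 1:
                  D         X
  Initial   0.01542    0.6834
  Change     0.1894  -0.09468
  Equil      0.2048    0.5887
  solve Keq expr → x = -0.09468; check Q = 14.04
Then change container volume by factor 2 (V_new/V_old).
Step 2:
                  D         X
  Initial    0.1024    0.2944
  Change     0.0377  -0.01885
  Equil      0.1401    0.2755
  solve Keq expr → x = -0.01885; check Q = 14.04
Then add 0.01916 M of D.
Step 3:
                  D         X
  Initial    0.1592    0.2755
  Change   -0.01701  0.008507
  Equil      0.1422     0.284
  solve Keq expr → x = 0.008507; check Q = 14.04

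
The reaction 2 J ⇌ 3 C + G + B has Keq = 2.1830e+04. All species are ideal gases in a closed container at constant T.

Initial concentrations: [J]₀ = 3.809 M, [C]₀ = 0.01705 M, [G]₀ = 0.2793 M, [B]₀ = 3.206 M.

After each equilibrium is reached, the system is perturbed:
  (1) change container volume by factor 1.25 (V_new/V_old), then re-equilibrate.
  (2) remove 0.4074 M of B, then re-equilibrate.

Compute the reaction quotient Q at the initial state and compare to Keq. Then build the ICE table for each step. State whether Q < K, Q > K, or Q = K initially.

Q₀ = 3.0590e-07; Q < K (proceeds forward)

Q₀ = 3.0590e-07 vs Keq = 2.1830e+04 ⇒ Q<K, forward
Step 1:
                  J         C         G         B
  Initial     3.809   0.01705    0.2793     3.206
  Change     -3.543     5.314     1.771     1.771
  Equil      0.2662     5.331     2.051     4.977
  solve Keq expr → x = 1.771; check Q = 2.1830e+04
Then change container volume by factor 1.25 (V_new/V_old).
Step 2:
                  J         C         G         B
  Initial    0.2129     4.265     1.641     3.982
  Change   -0.05435   0.08153   0.02718   0.02718
  Equil      0.1586     4.347     1.668     4.009
  solve Keq expr → x = 0.02718; check Q = 2.1830e+04
Then remove 0.4074 M of B.
Step 3:
                  J         C         G         B
  Initial    0.1586     4.347     1.668     3.602
  Change  -0.007447   0.01117  0.003724  0.003724
  Equil      0.1511     4.358     1.671     3.605
  solve Keq expr → x = 0.003724; check Q = 2.1830e+04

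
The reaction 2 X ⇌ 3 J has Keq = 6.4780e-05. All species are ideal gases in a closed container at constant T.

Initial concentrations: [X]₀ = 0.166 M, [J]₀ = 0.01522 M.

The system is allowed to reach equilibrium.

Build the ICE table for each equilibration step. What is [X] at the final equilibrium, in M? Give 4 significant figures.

Q₀ = 1.2795e-04 vs Keq = 6.4780e-05 ⇒ Q>K, reverse
Step 1:
                  X         J
  Initial     0.166   0.01522
  Change   0.001995 -0.002992
  Equil       0.168   0.01223
  solve Keq expr → x = -9.9744e-04; check Q = 6.4780e-05

[X]_eq = 0.168 M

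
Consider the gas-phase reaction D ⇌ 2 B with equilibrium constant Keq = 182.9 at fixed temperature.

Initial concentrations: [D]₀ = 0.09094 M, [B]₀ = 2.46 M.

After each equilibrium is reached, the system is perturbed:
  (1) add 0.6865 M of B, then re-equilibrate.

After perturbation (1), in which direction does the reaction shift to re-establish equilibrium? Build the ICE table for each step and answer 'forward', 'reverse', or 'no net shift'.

Q₀ = 66.54 vs Keq = 182.9 ⇒ Q<K, forward
Step 1:
                    D           B
  Initial     0.09094        2.46
  Change     -0.05484      0.1097
  Equil        0.0361        2.57
  solve Keq expr → x = 0.05484; check Q = 182.9
Then add 0.6865 M of B.
Step 2:
                    D           B
  Initial      0.0361       3.256
  Change      0.02042    -0.04084
  Equil       0.05652       3.215
  solve Keq expr → x = -0.02042; check Q = 182.9

Direction: reverse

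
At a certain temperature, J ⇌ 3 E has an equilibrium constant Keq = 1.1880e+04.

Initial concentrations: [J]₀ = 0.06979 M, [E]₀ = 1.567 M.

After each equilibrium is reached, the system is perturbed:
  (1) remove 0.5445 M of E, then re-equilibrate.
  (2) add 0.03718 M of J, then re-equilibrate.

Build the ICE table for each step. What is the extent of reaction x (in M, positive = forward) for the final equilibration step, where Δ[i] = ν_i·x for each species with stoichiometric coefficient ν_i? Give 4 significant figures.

x = 0.03713 M

Q₀ = 55.13 vs Keq = 1.1880e+04 ⇒ Q<K, forward
Step 1:
                  J         E
  I         0.06979     1.567
  C        -0.06932     0.208
  E       4.7070e-04     1.775
  solve Keq expr → x = 0.06932; check Q = 1.1880e+04
Then remove 0.5445 M of E.
Step 2:
                  J         E
  I       4.7070e-04      1.23
  C       -3.1353e-04 9.4059e-04
  E       1.5717e-04     1.231
  solve Keq expr → x = 3.1353e-04; check Q = 1.1880e+04
Then add 0.03718 M of J.
Step 3:
                  J         E
  I         0.03734     1.231
  C        -0.03713    0.1114
  E       2.0381e-04     1.343
  solve Keq expr → x = 0.03713; check Q = 1.1880e+04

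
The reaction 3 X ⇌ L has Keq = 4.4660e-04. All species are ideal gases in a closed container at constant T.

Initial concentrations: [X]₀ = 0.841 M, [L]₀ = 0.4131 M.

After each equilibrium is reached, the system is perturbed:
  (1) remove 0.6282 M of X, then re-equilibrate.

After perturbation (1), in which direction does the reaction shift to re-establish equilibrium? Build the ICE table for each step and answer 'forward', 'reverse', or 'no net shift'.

Direction: reverse

Q₀ = 0.6945 vs Keq = 4.4660e-04 ⇒ Q>K, reverse
Step 1:
                   X          L
  init         0.841     0.4131
  Δ            1.227    -0.4091
  eq           2.068   0.003952
  solve Keq expr → x = -0.4091; check Q = 4.4660e-04
Then remove 0.6282 M of X.
Step 2:
                   X          L
  init          1.44   0.003952
  Δ         0.007789  -0.002596
  eq           1.448   0.001356
  solve Keq expr → x = -0.002596; check Q = 4.4660e-04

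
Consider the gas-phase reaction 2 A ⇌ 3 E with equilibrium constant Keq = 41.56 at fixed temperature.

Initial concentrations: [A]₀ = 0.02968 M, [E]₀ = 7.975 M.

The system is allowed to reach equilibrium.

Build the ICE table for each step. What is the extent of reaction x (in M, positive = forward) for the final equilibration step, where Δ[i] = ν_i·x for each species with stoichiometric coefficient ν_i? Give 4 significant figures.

Q₀ = 5.7579e+05 vs Keq = 41.56 ⇒ Q>K, reverse
Step 1:
                   A          E
  init       0.02968      7.975
  Δ            1.828     -2.741
  eq           1.857      5.234
  solve Keq expr → x = -0.9138; check Q = 41.56

x = -0.9138 M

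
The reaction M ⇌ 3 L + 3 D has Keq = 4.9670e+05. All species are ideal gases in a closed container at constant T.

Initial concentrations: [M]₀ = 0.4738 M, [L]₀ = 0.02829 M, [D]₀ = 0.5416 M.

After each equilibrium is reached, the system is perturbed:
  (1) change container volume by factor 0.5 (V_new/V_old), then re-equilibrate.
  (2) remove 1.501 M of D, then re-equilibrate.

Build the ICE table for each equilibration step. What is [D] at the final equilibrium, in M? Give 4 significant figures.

[D]_eq = 2.423 M

Q₀ = 7.5917e-06 vs Keq = 4.9670e+05 ⇒ Q<K, forward
Step 1:
                    M           L           D
  I            0.4738     0.02829      0.5416
  C           -0.4738       1.421       1.421
  E        4.6374e-05        1.45       1.963
  solve Keq expr → x = 0.4738; check Q = 4.9670e+05
Then change container volume by factor 0.5 (V_new/V_old).
Step 2:
                    M           L           D
  I        9.2748e-05       2.899       3.926
  C           0.00283    -0.00849    -0.00849
  E          0.002923       2.891       3.917
  solve Keq expr → x = -0.00283; check Q = 4.9670e+05
Then remove 1.501 M of D.
Step 3:
                    M           L           D
  I          0.002923       2.891       2.416
  C         -0.002226    0.006679    0.006679
  E        6.9646e-04       2.897       2.423
  solve Keq expr → x = 0.002226; check Q = 4.9670e+05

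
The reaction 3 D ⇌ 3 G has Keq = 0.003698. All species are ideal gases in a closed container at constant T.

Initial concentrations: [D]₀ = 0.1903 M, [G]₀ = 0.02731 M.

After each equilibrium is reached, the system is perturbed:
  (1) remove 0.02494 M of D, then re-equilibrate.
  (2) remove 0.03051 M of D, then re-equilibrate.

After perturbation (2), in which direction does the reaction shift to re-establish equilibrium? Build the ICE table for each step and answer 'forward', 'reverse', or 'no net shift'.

Direction: reverse

Q₀ = 0.002956 vs Keq = 0.003698 ⇒ Q<K, forward
Step 1:
                   D          G
  init        0.1903    0.02731
  Δ        -0.001834   0.001834
  eq          0.1885    0.02914
  solve Keq expr → x = 6.1145e-04; check Q = 0.003698
Then remove 0.02494 M of D.
Step 2:
                   D          G
  init        0.1635    0.02914
  Δ          0.00334   -0.00334
  eq          0.1669     0.0258
  solve Keq expr → x = -0.001113; check Q = 0.003698
Then remove 0.03051 M of D.
Step 3:
                   D          G
  init        0.1364     0.0258
  Δ         0.004086  -0.004086
  eq          0.1404    0.02172
  solve Keq expr → x = -0.001362; check Q = 0.003698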